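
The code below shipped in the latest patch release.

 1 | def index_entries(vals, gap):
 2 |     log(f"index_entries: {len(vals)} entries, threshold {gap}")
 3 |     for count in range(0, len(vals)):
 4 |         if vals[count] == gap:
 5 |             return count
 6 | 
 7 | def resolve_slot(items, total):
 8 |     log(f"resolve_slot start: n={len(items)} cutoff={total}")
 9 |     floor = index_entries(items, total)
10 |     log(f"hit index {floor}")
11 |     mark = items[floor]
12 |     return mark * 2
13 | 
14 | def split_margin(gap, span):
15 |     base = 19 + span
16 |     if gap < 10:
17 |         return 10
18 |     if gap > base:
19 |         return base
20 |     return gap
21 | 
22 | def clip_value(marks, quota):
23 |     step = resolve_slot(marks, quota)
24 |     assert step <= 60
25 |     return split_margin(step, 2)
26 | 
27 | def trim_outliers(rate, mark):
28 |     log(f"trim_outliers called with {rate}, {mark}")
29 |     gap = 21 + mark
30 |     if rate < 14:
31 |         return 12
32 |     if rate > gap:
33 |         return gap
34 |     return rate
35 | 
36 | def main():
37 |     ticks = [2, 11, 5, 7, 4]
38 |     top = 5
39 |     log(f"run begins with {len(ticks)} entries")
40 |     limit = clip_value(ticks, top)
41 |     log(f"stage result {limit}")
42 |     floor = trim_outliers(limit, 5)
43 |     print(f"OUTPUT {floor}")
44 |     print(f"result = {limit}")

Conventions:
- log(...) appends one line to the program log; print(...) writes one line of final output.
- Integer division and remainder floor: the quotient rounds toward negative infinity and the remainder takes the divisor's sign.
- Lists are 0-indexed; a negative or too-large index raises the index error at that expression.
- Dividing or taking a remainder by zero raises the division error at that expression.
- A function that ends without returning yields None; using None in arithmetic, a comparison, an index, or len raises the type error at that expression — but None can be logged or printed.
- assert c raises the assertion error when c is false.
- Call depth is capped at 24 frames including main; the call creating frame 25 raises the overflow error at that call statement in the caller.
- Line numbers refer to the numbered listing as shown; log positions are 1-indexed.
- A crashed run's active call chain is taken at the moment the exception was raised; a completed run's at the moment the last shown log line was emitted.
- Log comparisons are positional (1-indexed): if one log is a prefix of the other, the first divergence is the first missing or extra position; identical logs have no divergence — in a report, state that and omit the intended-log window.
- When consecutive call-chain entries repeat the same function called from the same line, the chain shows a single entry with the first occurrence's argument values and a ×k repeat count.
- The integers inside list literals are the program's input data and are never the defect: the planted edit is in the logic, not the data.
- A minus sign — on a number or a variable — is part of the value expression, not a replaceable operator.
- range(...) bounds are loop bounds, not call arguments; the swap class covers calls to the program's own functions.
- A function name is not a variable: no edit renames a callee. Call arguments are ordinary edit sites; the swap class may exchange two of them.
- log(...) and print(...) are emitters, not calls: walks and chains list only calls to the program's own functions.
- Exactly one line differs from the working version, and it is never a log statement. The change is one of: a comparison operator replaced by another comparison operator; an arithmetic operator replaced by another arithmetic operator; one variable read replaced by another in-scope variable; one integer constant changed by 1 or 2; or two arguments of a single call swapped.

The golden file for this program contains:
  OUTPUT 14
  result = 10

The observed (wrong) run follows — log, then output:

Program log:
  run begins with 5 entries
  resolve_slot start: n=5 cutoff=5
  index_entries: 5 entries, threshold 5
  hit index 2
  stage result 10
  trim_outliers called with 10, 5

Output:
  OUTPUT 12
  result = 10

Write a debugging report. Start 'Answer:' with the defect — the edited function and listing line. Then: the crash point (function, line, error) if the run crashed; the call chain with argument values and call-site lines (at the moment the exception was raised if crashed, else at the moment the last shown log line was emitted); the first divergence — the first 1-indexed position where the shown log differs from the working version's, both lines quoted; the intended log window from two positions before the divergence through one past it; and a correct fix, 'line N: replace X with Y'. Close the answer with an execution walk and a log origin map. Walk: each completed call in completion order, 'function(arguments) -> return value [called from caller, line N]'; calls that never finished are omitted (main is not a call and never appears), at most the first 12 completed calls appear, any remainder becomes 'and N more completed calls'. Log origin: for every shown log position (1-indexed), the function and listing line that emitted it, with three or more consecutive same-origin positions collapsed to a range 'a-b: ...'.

Answer: the defect is in trim_outliers at line 31.
The tell: The two runs log identically and part ways only at the printed values.
Call chain: main -> trim_outliers(10, 5) (called at line 42).
First divergence: none; the two logs match at every position.
Execution walk:
  index_entries([2, 11, 5, 7, 4], 5) -> 2  [called from resolve_slot, line 9]
  resolve_slot([2, 11, 5, 7, 4], 5) -> 10  [called from clip_value, line 23]
  split_margin(10, 2) -> 10  [called from clip_value, line 25]
  clip_value([2, 11, 5, 7, 4], 5) -> 10  [called from main, line 40]
  trim_outliers(10, 5) -> 12  [called from main, line 42]
Log line origins:
  1: from main, line 39
  2: from resolve_slot, line 8
  3: from index_entries, line 2
  4: from resolve_slot, line 10
  5: from main, line 41
  6: from trim_outliers, line 28
A correct fix: line 31: replace `12` with `14`.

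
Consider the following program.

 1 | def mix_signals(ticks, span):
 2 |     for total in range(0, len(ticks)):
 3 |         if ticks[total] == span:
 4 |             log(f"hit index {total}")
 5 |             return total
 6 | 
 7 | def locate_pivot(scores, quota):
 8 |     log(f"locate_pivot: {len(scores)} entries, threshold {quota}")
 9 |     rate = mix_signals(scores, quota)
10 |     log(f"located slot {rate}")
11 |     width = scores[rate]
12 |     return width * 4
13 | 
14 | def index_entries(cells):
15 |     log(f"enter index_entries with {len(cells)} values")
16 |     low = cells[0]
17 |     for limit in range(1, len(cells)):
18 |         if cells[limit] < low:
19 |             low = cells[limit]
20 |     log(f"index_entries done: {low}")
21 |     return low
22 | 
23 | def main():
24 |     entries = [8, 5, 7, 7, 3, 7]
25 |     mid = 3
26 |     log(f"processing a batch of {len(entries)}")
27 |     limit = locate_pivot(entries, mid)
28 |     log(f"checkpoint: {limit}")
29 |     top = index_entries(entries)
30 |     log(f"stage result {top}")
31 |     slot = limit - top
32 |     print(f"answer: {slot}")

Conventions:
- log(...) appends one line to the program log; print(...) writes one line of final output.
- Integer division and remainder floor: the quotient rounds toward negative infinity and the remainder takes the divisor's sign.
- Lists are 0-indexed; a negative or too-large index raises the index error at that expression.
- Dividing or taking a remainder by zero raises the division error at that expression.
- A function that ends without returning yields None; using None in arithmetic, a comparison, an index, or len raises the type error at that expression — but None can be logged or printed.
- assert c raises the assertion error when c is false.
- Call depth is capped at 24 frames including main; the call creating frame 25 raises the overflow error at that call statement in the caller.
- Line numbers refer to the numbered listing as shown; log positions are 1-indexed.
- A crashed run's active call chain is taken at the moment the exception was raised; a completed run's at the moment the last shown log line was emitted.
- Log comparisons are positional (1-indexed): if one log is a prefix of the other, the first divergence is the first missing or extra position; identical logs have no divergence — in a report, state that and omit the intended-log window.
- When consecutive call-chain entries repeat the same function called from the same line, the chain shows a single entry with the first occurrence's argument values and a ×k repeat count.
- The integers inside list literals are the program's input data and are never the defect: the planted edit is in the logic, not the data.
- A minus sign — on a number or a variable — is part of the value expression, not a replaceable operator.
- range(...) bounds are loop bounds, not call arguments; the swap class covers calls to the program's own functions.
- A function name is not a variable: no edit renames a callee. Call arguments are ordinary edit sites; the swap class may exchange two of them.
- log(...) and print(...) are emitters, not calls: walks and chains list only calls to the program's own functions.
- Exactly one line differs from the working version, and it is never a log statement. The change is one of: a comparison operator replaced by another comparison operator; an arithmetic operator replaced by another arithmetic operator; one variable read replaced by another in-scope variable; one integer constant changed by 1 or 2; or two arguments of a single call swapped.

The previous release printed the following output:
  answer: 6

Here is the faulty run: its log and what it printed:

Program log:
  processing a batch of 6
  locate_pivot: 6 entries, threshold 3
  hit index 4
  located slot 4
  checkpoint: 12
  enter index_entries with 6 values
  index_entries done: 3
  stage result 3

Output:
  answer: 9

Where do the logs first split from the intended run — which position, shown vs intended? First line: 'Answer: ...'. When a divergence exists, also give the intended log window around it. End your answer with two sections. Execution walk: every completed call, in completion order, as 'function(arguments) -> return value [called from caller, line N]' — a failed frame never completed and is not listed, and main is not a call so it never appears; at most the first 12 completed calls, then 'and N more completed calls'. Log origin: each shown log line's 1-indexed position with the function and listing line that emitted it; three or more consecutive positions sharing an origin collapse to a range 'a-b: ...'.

Answer: position 5; shown 'checkpoint: 12' vs intended 'checkpoint: 9'.
Intended log window:
  3: hit index 4
  4: located slot 4
  5: checkpoint: 9
  6: enter index_entries with 6 values
Execution walk:
  mix_signals([8, 5, 7, 7, 3, 7], 3) -> 4  [called from locate_pivot, line 9]
  locate_pivot([8, 5, 7, 7, 3, 7], 3) -> 12  [called from main, line 27]
  index_entries([8, 5, 7, 7, 3, 7]) -> 3  [called from main, line 29]
Log origins:
  1: logged in main at line 26
  2: logged in locate_pivot at line 8
  3: logged in mix_signals at line 4
  4: logged in locate_pivot at line 10
  5: logged in main at line 28
  6: logged in index_entries at line 15
  7: logged in index_entries at line 20
  8: logged in main at line 30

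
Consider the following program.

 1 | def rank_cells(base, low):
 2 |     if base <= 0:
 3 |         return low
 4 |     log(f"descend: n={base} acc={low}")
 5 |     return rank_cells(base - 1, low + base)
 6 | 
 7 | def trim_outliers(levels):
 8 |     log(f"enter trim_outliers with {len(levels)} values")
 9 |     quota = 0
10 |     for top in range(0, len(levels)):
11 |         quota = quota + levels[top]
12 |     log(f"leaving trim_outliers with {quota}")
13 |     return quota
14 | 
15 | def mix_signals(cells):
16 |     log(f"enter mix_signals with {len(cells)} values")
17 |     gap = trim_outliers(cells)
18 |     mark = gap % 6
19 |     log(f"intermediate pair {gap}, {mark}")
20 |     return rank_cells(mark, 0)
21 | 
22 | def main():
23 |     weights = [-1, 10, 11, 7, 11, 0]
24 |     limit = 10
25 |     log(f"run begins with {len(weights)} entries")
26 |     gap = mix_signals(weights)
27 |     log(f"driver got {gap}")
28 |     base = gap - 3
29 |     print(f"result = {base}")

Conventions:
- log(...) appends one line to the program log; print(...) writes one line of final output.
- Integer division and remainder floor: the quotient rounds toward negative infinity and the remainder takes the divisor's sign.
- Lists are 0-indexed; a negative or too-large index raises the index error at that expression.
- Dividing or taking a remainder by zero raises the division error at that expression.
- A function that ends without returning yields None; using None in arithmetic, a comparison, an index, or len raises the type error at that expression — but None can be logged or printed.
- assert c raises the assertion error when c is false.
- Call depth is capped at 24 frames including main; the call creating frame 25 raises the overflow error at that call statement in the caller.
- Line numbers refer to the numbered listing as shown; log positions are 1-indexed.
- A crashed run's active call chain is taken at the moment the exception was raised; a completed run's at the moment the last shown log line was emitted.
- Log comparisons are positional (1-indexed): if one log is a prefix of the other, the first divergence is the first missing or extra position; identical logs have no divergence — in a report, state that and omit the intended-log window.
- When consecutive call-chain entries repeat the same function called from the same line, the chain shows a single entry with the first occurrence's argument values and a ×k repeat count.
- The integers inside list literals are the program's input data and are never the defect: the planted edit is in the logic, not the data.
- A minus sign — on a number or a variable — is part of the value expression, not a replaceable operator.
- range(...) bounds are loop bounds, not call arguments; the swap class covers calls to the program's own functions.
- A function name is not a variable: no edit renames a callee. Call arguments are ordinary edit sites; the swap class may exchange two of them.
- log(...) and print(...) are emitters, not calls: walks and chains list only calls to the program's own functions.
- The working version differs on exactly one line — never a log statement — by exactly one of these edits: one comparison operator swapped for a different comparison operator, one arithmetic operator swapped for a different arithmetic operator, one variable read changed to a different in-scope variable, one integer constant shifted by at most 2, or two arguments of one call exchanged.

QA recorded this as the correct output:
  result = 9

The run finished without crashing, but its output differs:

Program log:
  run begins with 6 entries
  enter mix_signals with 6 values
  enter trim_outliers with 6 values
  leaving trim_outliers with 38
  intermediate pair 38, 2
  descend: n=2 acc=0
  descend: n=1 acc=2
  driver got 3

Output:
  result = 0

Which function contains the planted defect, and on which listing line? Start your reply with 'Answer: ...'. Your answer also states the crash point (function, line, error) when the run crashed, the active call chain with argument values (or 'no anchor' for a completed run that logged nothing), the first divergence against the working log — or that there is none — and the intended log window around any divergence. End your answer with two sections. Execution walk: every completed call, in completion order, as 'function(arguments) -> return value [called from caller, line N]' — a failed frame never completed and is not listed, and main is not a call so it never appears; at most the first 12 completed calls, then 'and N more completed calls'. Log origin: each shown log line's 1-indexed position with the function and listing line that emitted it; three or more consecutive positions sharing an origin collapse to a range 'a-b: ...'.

Answer: the defect is in main at line 28.
The tell: Log streams are identical — the defect surfaces only in the printed output.
Call chain: main.
First divergence: none — the logs agree in full.
Execution walk:
  trim_outliers([-1, 10, 11, 7, 11, 0]) -> 38  [called from mix_signals, line 17]
  rank_cells(0, 3) -> 3  [called from rank_cells, line 5]
  rank_cells(1, 2) -> 3  [called from rank_cells, line 5]
  rank_cells(2, 0) -> 3  [called from mix_signals, line 20]
  mix_signals([-1, 10, 11, 7, 11, 0]) -> 3  [called from main, line 26]
Origin of each log line:
  1: from main, line 25
  2: from mix_signals, line 16
  3: from trim_outliers, line 8
  4: from trim_outliers, line 12
  5: from mix_signals, line 19
  6: from rank_cells, line 4
  7: from rank_cells, line 4
  8: from main, line 27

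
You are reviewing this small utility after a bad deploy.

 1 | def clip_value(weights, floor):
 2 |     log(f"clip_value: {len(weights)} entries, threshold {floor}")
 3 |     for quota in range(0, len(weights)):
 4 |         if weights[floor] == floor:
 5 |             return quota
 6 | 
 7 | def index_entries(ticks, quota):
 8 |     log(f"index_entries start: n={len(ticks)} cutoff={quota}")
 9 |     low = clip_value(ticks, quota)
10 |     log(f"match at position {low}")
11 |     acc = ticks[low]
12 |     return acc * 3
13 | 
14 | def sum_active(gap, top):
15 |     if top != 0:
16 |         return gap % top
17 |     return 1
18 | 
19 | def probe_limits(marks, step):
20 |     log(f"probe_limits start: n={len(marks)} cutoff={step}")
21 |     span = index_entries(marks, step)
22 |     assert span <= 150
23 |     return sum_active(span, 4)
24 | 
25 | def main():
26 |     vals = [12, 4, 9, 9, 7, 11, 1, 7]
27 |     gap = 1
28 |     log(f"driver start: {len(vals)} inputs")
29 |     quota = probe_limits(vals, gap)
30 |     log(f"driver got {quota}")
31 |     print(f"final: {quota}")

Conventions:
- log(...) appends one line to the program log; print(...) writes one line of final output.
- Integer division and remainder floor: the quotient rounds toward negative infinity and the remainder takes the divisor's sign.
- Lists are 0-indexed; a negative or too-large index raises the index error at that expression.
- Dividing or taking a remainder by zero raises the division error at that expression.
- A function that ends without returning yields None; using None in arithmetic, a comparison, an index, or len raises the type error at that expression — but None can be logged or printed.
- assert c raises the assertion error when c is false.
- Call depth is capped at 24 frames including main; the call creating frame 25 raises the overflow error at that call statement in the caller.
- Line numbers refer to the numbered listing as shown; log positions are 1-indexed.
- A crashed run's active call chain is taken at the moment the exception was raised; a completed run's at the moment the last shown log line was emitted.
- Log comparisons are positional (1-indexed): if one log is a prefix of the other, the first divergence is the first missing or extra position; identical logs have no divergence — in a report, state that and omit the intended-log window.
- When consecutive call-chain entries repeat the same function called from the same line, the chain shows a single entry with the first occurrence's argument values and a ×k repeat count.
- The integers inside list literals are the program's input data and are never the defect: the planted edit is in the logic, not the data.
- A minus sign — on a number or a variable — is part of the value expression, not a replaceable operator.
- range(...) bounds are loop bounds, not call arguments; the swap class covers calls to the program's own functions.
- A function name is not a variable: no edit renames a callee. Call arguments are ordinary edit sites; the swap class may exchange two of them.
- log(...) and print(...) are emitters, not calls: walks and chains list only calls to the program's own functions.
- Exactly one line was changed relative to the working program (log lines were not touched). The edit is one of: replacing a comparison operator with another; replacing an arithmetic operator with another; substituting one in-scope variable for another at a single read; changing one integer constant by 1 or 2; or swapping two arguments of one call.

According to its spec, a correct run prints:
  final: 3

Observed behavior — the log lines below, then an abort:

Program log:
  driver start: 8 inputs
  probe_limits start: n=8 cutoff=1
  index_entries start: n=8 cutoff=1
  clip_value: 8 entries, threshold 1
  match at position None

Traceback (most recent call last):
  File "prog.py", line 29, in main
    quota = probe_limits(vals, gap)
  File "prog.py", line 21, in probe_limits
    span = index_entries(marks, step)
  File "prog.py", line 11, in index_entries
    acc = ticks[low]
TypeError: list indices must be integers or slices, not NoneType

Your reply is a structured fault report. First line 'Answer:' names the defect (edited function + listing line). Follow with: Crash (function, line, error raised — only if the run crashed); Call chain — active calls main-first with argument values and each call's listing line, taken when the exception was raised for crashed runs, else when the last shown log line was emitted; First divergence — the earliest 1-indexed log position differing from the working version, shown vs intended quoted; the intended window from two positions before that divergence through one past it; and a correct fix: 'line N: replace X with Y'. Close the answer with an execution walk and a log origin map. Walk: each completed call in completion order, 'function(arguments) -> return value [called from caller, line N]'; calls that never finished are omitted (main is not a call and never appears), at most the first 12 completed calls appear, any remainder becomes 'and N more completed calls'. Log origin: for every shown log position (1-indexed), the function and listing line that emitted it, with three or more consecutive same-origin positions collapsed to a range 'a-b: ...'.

Answer: the defect is in clip_value at line 4.
Key fact: Log line 5 is where behavior first shows: 'match at position None' appears instead of 'match at position 6'.
Crash: index_entries, line 11, TypeError.
Call chain: main -> probe_limits([12, 4, 9, 9, 7, 11, 1, 7], 1) (called at line 29) -> index_entries([12, 4, 9, 9, 7, 11, 1, 7], 1) (called at line 21).
First divergence: position 5 — shown 'match at position None', intended 'match at position 6'.
Intended log window:
  3: index_entries start: n=8 cutoff=1
  4: clip_value: 8 entries, threshold 1
  5: match at position 6
  6: driver got 3
Execution walk:
  clip_value([12, 4, 9, 9, 7, 11, 1, 7], 1) -> None  [called from index_entries, line 9]
Log origin:
  1: from main, line 28
  2: from probe_limits, line 20
  3: from index_entries, line 8
  4: from clip_value, line 2
  5: from index_entries, line 10
A correct fix: line 4: replace `weights[floor]` with `weights[quota]`.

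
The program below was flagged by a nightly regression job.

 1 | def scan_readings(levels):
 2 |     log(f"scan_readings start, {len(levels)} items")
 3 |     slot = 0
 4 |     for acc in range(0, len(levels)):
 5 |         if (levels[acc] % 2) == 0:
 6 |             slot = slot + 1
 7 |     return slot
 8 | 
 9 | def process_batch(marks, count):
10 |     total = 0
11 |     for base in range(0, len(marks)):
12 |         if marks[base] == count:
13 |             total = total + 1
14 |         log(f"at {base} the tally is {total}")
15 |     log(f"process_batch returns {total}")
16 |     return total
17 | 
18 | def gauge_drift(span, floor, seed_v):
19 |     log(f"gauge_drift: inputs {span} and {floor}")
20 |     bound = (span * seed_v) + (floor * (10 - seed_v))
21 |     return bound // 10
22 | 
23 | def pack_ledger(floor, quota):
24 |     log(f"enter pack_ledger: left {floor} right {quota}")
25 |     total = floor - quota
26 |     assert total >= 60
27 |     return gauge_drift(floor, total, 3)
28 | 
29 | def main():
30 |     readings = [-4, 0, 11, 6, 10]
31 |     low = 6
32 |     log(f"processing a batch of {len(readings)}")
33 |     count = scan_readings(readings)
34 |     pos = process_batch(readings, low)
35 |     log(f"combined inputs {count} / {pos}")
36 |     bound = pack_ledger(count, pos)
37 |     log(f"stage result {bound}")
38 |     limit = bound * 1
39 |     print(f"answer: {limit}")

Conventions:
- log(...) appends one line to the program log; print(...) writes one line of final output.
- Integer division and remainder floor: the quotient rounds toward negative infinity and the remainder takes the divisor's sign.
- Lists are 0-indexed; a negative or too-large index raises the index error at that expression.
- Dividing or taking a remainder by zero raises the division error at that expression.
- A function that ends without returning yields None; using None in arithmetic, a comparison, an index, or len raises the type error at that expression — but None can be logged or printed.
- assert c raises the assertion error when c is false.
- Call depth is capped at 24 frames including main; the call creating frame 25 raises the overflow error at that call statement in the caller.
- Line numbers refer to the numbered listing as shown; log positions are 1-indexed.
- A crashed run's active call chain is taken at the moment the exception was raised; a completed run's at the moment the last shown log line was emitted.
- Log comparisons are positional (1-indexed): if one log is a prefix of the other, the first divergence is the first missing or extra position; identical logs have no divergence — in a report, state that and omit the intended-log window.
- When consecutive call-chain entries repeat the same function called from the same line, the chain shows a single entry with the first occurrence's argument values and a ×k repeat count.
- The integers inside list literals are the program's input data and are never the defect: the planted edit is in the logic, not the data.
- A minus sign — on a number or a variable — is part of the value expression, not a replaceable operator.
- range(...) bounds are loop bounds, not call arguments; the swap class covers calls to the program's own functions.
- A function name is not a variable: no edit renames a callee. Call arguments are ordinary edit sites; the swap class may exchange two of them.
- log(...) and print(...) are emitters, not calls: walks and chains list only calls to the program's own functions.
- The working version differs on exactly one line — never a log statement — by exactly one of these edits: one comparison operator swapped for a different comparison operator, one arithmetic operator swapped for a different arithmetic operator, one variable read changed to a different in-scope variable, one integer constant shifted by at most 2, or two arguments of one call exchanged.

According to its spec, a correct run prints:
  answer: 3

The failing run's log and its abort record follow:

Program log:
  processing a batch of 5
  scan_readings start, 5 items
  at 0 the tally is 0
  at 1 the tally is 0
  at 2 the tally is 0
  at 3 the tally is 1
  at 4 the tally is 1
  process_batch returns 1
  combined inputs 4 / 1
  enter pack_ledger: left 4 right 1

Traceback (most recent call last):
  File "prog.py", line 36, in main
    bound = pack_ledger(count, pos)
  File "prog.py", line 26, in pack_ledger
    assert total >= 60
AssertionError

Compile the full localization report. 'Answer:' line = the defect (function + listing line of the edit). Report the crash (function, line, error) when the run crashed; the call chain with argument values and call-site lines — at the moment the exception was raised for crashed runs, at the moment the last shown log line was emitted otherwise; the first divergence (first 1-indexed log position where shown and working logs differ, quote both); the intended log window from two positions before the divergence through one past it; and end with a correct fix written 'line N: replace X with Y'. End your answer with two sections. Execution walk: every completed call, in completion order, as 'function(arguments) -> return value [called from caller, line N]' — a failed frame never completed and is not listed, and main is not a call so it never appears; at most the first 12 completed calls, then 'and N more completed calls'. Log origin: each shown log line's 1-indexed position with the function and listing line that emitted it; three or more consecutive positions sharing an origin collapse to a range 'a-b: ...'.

Answer: the defect is in pack_ledger at line 26.
Key observation: The log ends early — 10 lines, where the working version next logs 'gauge_drift: inputs 4 and 3'.
Crash: pack_ledger, line 26, AssertionError.
Call chain: main -> pack_ledger(4, 1) (called at line 36).
First divergence: position 11 (shown log ended at 10 lines; the working version continues: 'gauge_drift: inputs 4 and 3').
Intended log window:
  9: combined inputs 4 / 1
  10: enter pack_ledger: left 4 right 1
  11: gauge_drift: inputs 4 and 3
  12: stage result 3
Execution walk:
  scan_readings([-4, 0, 11, 6, 10]) -> 4  [called from main, line 33]
  process_batch([-4, 0, 11, 6, 10], 6) -> 1  [called from main, line 34]
Log origin:
  1: from main, line 32
  2: from scan_readings, line 2
  3-7: from process_batch, line 14
  8: from process_batch, line 15
  9: from main, line 35
  10: from pack_ledger, line 24
A correct fix: line 26: replace `>=` with `<=`.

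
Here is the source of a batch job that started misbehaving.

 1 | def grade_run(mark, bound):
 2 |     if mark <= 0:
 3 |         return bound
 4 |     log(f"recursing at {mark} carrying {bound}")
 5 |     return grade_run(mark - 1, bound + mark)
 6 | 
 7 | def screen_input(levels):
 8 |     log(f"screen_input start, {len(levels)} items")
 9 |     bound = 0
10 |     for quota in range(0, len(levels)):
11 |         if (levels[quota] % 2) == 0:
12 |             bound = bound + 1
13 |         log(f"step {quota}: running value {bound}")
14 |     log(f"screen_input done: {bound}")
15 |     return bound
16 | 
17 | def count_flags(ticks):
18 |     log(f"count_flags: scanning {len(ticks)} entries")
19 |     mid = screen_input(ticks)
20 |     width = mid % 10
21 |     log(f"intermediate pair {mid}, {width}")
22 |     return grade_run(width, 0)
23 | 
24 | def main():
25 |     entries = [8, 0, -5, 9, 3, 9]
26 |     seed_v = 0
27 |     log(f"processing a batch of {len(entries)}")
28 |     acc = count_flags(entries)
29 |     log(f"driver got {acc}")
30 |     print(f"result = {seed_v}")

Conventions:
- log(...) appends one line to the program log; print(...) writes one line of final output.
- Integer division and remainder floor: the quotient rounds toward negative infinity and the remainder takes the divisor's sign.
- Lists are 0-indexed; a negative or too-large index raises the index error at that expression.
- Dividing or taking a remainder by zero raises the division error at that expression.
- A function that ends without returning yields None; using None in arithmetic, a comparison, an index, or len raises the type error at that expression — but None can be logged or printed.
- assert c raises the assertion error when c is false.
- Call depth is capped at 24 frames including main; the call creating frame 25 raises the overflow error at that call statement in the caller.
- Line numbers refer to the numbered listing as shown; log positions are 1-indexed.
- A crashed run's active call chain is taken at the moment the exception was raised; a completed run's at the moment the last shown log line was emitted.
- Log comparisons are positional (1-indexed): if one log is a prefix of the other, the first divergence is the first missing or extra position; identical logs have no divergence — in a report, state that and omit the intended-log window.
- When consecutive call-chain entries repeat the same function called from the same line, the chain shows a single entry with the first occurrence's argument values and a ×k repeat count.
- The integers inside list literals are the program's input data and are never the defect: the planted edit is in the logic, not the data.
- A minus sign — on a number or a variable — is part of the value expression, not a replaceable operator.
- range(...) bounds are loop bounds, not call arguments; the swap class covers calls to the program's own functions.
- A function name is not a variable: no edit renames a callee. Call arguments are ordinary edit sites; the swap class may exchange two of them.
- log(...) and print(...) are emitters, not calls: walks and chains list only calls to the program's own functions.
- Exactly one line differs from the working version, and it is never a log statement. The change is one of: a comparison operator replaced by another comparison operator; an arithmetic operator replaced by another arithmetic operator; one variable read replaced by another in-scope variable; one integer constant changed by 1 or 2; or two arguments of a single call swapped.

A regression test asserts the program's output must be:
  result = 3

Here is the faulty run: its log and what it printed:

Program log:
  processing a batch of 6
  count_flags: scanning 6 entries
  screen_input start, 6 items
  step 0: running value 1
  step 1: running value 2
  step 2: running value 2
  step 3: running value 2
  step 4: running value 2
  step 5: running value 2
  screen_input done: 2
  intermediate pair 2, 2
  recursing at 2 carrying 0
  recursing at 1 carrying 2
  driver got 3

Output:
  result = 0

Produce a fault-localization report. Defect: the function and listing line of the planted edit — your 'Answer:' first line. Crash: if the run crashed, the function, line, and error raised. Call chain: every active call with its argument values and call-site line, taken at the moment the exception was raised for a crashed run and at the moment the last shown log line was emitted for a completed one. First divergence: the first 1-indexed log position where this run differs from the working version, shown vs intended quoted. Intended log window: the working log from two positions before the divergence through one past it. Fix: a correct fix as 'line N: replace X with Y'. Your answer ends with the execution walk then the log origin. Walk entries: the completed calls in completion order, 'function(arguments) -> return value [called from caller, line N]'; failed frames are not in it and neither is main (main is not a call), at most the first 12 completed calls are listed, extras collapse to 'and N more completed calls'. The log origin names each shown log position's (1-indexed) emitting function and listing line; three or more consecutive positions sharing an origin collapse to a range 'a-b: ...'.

Answer: the defect is in main at line 30.
Key fact: Every logged value matches the working version; the printed result is what differs.
Call chain: main.
First divergence: there is none — every log position agrees.
Execution walk:
  screen_input([8, 0, -5, 9, 3, 9]) -> 2  [called from count_flags, line 19]
  grade_run(0, 3) -> 3  [called from grade_run, line 5]
  grade_run(1, 2) -> 3  [called from grade_run, line 5]
  grade_run(2, 0) -> 3  [called from count_flags, line 22]
  count_flags([8, 0, -5, 9, 3, 9]) -> 3  [called from main, line 28]
Origin of each log line:
  1 — main, line 27
  2 — count_flags, line 18
  3 — screen_input, line 8
  4-9 — screen_input, line 13
  10 — screen_input, line 14
  11 — count_flags, line 21
  12 — grade_run, line 4
  13 — grade_run, line 4
  14 — main, line 29
A correct fix: line 30: replace `seed_v` with `acc`.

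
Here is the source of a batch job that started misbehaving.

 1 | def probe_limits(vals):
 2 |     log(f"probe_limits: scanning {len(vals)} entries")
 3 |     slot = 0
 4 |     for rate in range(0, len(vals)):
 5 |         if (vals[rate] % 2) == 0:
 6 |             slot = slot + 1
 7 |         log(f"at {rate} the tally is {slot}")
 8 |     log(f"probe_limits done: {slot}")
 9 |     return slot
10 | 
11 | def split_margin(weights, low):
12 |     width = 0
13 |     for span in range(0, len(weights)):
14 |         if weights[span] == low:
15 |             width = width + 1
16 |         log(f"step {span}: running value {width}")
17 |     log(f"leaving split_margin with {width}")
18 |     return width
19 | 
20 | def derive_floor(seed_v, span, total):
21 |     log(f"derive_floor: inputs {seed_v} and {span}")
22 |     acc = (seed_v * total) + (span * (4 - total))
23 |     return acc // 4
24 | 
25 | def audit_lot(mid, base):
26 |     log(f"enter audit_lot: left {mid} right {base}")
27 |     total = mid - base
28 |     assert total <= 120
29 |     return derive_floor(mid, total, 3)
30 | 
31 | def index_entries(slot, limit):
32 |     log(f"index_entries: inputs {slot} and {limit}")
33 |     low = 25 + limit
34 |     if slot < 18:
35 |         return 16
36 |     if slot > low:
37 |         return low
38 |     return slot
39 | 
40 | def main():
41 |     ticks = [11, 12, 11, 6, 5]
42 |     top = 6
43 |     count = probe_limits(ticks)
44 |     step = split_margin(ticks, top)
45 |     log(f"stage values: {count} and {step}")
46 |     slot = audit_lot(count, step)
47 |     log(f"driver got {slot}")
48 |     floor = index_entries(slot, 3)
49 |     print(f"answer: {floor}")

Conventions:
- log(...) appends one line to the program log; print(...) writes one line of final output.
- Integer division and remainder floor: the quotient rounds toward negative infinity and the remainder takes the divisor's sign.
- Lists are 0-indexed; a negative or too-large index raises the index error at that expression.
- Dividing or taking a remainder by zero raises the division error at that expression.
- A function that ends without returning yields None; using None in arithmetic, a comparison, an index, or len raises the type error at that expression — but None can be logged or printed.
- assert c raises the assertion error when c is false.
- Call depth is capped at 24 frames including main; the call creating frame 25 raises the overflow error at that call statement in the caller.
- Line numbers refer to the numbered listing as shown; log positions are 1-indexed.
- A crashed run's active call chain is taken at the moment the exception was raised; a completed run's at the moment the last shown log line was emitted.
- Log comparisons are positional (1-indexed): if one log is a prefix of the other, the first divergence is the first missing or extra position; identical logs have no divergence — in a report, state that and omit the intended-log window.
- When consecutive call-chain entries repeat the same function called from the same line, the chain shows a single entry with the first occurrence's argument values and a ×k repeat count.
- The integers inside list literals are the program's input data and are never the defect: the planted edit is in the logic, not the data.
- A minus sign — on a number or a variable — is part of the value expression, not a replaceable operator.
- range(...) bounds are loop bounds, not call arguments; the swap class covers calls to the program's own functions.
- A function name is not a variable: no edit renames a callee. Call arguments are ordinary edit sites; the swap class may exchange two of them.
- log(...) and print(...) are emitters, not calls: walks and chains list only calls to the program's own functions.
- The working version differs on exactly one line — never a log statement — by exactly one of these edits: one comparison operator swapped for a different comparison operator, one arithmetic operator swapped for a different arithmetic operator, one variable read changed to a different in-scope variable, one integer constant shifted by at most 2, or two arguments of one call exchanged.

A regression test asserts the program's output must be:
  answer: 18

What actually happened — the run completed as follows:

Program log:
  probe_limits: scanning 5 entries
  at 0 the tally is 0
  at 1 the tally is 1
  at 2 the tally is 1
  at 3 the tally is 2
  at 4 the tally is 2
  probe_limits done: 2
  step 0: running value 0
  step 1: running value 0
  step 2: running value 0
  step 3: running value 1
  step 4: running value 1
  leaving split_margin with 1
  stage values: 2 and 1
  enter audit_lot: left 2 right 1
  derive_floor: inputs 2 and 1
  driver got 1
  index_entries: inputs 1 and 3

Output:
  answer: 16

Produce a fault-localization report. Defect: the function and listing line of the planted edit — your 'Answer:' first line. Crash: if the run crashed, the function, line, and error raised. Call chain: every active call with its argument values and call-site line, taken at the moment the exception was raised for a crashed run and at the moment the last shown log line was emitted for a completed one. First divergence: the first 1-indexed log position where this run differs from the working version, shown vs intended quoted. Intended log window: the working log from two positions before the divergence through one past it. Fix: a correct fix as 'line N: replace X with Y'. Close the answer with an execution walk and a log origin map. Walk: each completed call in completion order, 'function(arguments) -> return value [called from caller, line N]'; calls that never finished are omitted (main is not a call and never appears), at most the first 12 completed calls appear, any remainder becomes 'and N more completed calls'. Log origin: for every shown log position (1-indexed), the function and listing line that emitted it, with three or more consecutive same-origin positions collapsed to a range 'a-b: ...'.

Answer: the defect is in index_entries at line 35.
Key observation: Every logged value matches the working version; the printed result is what differs.
Call chain: main -> index_entries(1, 3) (called at line 48).
First divergence: none; the two logs match at every position.
Execution walk:
  probe_limits([11, 12, 11, 6, 5]) -> 2  [called from main, line 43]
  split_margin([11, 12, 11, 6, 5], 6) -> 1  [called from main, line 44]
  derive_floor(2, 1, 3) -> 1  [called from audit_lot, line 29]
  audit_lot(2, 1) -> 1  [called from main, line 46]
  index_entries(1, 3) -> 16  [called from main, line 48]
Origin of each log line:
  1 — probe_limits, line 2
  2-6 — probe_limits, line 7
  7 — probe_limits, line 8
  8-12 — split_margin, line 16
  13 — split_margin, line 17
  14 — main, line 45
  15 — audit_lot, line 26
  16 — derive_floor, line 21
  17 — main, line 47
  18 — index_entries, line 32
A correct fix: line 35: replace `16` with `18`.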